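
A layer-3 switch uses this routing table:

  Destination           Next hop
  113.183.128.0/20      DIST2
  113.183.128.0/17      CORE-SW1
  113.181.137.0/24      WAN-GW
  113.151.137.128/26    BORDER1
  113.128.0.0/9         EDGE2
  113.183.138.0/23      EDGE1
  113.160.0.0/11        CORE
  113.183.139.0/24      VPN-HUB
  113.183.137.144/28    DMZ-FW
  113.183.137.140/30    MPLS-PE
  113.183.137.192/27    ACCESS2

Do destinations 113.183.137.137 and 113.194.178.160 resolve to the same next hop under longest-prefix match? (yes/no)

113.183.137.137: longest match 113.183.128.0/20 -> DIST2
113.194.178.160: longest match 113.128.0.0/9 -> EDGE2

no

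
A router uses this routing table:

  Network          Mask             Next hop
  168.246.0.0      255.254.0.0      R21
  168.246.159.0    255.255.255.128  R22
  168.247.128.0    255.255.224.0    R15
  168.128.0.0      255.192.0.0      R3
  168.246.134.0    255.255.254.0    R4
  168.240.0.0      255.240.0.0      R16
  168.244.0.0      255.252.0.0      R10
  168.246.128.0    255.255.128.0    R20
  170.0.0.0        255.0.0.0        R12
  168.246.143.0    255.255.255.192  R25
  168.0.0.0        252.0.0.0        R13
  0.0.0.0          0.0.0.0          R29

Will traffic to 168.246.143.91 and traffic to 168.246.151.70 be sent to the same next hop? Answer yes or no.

yes

168.246.143.91: longest match 168.246.128.0/17 -> R20
168.246.151.70: longest match 168.246.128.0/17 -> R20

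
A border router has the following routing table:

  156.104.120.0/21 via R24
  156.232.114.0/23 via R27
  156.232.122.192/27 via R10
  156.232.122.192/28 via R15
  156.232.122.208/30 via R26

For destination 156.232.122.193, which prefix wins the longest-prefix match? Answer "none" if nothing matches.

Entries matching 156.232.122.193:
  156.232.122.192/27 (156.232.122.192 - 156.232.122.223)
  156.232.122.192/28 (156.232.122.192 - 156.232.122.207)
Most specific is 156.232.122.192/28.

156.232.122.192/28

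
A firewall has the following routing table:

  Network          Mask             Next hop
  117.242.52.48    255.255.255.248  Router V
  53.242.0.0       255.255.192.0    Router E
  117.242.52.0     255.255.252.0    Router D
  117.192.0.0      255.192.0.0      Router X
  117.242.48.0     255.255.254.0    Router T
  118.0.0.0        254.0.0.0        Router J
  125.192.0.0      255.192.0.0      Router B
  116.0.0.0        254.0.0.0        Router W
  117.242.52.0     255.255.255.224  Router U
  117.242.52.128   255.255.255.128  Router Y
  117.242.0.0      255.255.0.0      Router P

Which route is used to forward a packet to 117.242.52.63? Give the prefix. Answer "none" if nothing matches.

Entries matching 117.242.52.63:
  116.0.0.0/7 (116.0.0.0 - 117.255.255.255)
  117.192.0.0/10 (117.192.0.0 - 117.255.255.255)
  117.242.0.0/16 (117.242.0.0 - 117.242.255.255)
  117.242.52.0/22 (117.242.52.0 - 117.242.55.255)
Most specific is 117.242.52.0/22.

117.242.52.0/22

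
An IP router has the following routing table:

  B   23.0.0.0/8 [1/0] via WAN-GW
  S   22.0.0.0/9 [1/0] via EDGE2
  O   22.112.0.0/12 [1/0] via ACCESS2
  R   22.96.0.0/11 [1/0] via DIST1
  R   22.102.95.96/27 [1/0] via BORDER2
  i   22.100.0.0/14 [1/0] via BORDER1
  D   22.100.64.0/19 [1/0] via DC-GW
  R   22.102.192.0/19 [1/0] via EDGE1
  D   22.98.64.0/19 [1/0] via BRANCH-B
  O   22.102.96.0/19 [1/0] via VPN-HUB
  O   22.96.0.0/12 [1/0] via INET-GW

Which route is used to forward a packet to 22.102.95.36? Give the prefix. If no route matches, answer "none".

22.100.0.0/14

Entries matching 22.102.95.36:
  22.0.0.0/9 (22.0.0.0 - 22.127.255.255)
  22.96.0.0/11 (22.96.0.0 - 22.127.255.255)
  22.96.0.0/12 (22.96.0.0 - 22.111.255.255)
  22.100.0.0/14 (22.100.0.0 - 22.103.255.255)
Most specific is 22.100.0.0/14.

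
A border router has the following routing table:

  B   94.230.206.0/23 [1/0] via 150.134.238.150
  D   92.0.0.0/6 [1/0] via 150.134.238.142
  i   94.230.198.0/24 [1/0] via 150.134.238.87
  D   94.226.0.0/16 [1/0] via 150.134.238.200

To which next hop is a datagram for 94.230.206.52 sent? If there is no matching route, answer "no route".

150.134.238.150

Routes whose prefix contains 94.230.206.52:
  92.0.0.0/6 (92.0.0.0 - 95.255.255.255) -> 150.134.238.142
  94.230.206.0/23 (94.230.206.0 - 94.230.207.255) -> 150.134.238.150
More-specific entries that do NOT match:
  94.230.198.0/24 (94.230.198.0 - 94.230.198.255) does not contain 94.230.206.52
Longest matching prefix is /23 -> next hop 150.134.238.150.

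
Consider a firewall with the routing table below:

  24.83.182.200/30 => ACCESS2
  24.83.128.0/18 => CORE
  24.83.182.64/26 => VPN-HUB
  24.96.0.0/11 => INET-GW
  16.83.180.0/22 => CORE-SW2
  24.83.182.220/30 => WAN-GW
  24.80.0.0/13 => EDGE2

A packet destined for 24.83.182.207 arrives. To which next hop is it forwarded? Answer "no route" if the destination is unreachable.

Routes whose prefix contains 24.83.182.207:
  24.80.0.0/13 (24.80.0.0 - 24.87.255.255) -> EDGE2
  24.83.128.0/18 (24.83.128.0 - 24.83.191.255) -> CORE
More-specific entries that do NOT match:
  24.83.182.200/30 (24.83.182.200 - 24.83.182.203) does not contain 24.83.182.207
  24.83.182.220/30 (24.83.182.220 - 24.83.182.223) does not contain 24.83.182.207
  24.83.182.64/26 (24.83.182.64 - 24.83.182.127) does not contain 24.83.182.207
  16.83.180.0/22 (16.83.180.0 - 16.83.183.255) does not contain 24.83.182.207
Longest matching prefix is /18 -> next hop CORE.

CORE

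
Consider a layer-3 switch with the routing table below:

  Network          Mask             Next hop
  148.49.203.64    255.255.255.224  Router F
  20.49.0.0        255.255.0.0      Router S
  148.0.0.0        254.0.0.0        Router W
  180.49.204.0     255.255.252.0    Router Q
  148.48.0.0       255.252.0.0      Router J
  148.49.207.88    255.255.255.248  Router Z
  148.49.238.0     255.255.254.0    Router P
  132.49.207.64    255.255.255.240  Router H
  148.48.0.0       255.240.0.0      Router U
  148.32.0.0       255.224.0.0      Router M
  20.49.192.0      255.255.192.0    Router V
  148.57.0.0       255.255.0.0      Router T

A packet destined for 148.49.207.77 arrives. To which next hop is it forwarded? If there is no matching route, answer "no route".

Routes whose prefix contains 148.49.207.77:
  148.0.0.0/7 (148.0.0.0 - 149.255.255.255) -> Router W
  148.32.0.0/11 (148.32.0.0 - 148.63.255.255) -> Router M
  148.48.0.0/12 (148.48.0.0 - 148.63.255.255) -> Router U
  148.48.0.0/14 (148.48.0.0 - 148.51.255.255) -> Router J
More-specific entries that do NOT match:
  148.49.207.88/29 (148.49.207.88 - 148.49.207.95) does not contain 148.49.207.77
  132.49.207.64/28 (132.49.207.64 - 132.49.207.79) does not contain 148.49.207.77
  148.49.203.64/27 (148.49.203.64 - 148.49.203.95) does not contain 148.49.207.77
  148.49.238.0/23 (148.49.238.0 - 148.49.239.255) does not contain 148.49.207.77
  180.49.204.0/22 (180.49.204.0 - 180.49.207.255) does not contain 148.49.207.77
  20.49.192.0/18 (20.49.192.0 - 20.49.255.255) does not contain 148.49.207.77
  20.49.0.0/16 (20.49.0.0 - 20.49.255.255) does not contain 148.49.207.77
  148.57.0.0/16 (148.57.0.0 - 148.57.255.255) does not contain 148.49.207.77
Longest matching prefix is /14 -> next hop Router J.

Router J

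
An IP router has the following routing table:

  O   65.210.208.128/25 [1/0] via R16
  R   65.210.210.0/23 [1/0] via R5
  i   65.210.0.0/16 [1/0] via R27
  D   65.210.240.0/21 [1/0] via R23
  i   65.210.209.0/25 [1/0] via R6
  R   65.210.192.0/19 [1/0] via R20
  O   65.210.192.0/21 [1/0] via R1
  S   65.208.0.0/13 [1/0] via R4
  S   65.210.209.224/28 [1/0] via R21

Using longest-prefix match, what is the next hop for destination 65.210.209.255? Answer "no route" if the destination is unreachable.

Routes whose prefix contains 65.210.209.255:
  65.208.0.0/13 (65.208.0.0 - 65.215.255.255) -> R4
  65.210.0.0/16 (65.210.0.0 - 65.210.255.255) -> R27
  65.210.192.0/19 (65.210.192.0 - 65.210.223.255) -> R20
More-specific entries that do NOT match:
  65.210.209.224/28 (65.210.209.224 - 65.210.209.239) does not contain 65.210.209.255
  65.210.208.128/25 (65.210.208.128 - 65.210.208.255) does not contain 65.210.209.255
  65.210.209.0/25 (65.210.209.0 - 65.210.209.127) does not contain 65.210.209.255
  65.210.210.0/23 (65.210.210.0 - 65.210.211.255) does not contain 65.210.209.255
  65.210.240.0/21 (65.210.240.0 - 65.210.247.255) does not contain 65.210.209.255
  65.210.192.0/21 (65.210.192.0 - 65.210.199.255) does not contain 65.210.209.255
Longest matching prefix is /19 -> next hop R20.

R20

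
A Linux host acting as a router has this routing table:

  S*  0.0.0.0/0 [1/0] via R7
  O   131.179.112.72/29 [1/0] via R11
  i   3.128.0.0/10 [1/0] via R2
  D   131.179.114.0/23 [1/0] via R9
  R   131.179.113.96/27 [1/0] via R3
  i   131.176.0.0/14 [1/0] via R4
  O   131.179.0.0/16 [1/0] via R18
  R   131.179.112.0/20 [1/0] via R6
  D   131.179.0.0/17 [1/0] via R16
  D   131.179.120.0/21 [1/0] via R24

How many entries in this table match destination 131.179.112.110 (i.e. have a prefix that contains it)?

5

Prefixes containing 131.179.112.110:
  0.0.0.0/0 (default, matches everything)
  131.176.0.0/14 (131.176.0.0 - 131.179.255.255)
  131.179.0.0/16 (131.179.0.0 - 131.179.255.255)
  131.179.0.0/17 (131.179.0.0 - 131.179.127.255)
  131.179.112.0/20 (131.179.112.0 - 131.179.127.255)
Total matching entries: 5.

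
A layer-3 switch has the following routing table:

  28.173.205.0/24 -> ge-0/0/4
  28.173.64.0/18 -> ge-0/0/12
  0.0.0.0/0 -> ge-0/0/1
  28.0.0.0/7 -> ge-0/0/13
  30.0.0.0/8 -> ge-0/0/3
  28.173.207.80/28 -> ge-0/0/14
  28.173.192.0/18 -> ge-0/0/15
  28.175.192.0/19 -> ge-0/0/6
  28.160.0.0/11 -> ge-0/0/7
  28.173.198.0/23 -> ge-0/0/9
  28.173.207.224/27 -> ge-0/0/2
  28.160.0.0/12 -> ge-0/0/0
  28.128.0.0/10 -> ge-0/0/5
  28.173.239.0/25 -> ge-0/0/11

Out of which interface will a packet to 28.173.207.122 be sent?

ge-0/0/15

Routes whose prefix contains 28.173.207.122:
  0.0.0.0/0 (default, matches everything) -> ge-0/0/1
  28.0.0.0/7 (28.0.0.0 - 29.255.255.255) -> ge-0/0/13
  28.128.0.0/10 (28.128.0.0 - 28.191.255.255) -> ge-0/0/5
  28.160.0.0/11 (28.160.0.0 - 28.191.255.255) -> ge-0/0/7
  28.160.0.0/12 (28.160.0.0 - 28.175.255.255) -> ge-0/0/0
  28.173.192.0/18 (28.173.192.0 - 28.173.255.255) -> ge-0/0/15
More-specific entries that do NOT match:
  28.173.207.80/28 (28.173.207.80 - 28.173.207.95) does not contain 28.173.207.122
  28.173.207.224/27 (28.173.207.224 - 28.173.207.255) does not contain 28.173.207.122
  28.173.239.0/25 (28.173.239.0 - 28.173.239.127) does not contain 28.173.207.122
  28.173.205.0/24 (28.173.205.0 - 28.173.205.255) does not contain 28.173.207.122
  28.173.198.0/23 (28.173.198.0 - 28.173.199.255) does not contain 28.173.207.122
  28.175.192.0/19 (28.175.192.0 - 28.175.223.255) does not contain 28.173.207.122
Longest matching prefix is /18 -> interface ge-0/0/15.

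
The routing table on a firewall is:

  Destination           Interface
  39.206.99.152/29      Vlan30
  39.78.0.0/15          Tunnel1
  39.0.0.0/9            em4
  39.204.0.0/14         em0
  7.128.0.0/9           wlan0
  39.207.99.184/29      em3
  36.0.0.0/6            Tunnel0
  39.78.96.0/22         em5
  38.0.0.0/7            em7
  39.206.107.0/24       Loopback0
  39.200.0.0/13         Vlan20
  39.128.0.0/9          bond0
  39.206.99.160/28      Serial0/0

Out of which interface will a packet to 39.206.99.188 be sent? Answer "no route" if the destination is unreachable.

Routes whose prefix contains 39.206.99.188:
  36.0.0.0/6 (36.0.0.0 - 39.255.255.255) -> Tunnel0
  38.0.0.0/7 (38.0.0.0 - 39.255.255.255) -> em7
  39.128.0.0/9 (39.128.0.0 - 39.255.255.255) -> bond0
  39.200.0.0/13 (39.200.0.0 - 39.207.255.255) -> Vlan20
  39.204.0.0/14 (39.204.0.0 - 39.207.255.255) -> em0
More-specific entries that do NOT match:
  39.206.99.152/29 (39.206.99.152 - 39.206.99.159) does not contain 39.206.99.188
  39.207.99.184/29 (39.207.99.184 - 39.207.99.191) does not contain 39.206.99.188
  39.206.99.160/28 (39.206.99.160 - 39.206.99.175) does not contain 39.206.99.188
  39.206.107.0/24 (39.206.107.0 - 39.206.107.255) does not contain 39.206.99.188
  39.78.96.0/22 (39.78.96.0 - 39.78.99.255) does not contain 39.206.99.188
  39.78.0.0/15 (39.78.0.0 - 39.79.255.255) does not contain 39.206.99.188
Longest matching prefix is /14 -> interface em0.

em0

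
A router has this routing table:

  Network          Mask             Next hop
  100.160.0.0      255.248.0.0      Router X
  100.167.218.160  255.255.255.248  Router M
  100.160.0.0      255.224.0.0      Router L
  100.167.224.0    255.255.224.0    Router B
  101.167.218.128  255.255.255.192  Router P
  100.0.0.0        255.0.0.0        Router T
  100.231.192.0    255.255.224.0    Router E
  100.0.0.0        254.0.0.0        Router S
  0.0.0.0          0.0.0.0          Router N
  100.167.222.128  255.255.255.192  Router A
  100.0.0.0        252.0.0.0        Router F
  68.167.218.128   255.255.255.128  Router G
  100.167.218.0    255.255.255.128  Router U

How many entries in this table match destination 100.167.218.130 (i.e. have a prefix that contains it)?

6

Prefixes containing 100.167.218.130:
  0.0.0.0/0 (default, matches everything)
  100.0.0.0/6 (100.0.0.0 - 103.255.255.255)
  100.0.0.0/7 (100.0.0.0 - 101.255.255.255)
  100.0.0.0/8 (100.0.0.0 - 100.255.255.255)
  100.160.0.0/11 (100.160.0.0 - 100.191.255.255)
  100.160.0.0/13 (100.160.0.0 - 100.167.255.255)
Total matching entries: 6.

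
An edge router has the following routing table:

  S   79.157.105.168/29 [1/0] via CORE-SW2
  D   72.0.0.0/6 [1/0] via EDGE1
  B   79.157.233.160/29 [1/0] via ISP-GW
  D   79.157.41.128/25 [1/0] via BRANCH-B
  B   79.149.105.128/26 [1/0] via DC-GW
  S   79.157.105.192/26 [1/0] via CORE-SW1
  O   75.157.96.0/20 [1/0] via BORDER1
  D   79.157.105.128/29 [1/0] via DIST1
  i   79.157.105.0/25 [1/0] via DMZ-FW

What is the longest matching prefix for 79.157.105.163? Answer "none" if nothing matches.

79.157.105.163 is outside every listed prefix and there is no default route.

none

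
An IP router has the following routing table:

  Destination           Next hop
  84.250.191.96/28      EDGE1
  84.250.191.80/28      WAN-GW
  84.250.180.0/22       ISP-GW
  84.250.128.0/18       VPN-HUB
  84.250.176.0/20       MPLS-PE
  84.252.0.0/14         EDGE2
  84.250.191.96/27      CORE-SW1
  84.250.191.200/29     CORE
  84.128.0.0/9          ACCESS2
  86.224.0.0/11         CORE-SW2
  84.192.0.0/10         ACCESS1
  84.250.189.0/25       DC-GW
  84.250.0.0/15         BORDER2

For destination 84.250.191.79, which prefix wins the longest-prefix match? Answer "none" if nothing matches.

Entries matching 84.250.191.79:
  84.128.0.0/9 (84.128.0.0 - 84.255.255.255)
  84.192.0.0/10 (84.192.0.0 - 84.255.255.255)
  84.250.0.0/15 (84.250.0.0 - 84.251.255.255)
  84.250.128.0/18 (84.250.128.0 - 84.250.191.255)
  84.250.176.0/20 (84.250.176.0 - 84.250.191.255)
Most specific is 84.250.176.0/20.

84.250.176.0/20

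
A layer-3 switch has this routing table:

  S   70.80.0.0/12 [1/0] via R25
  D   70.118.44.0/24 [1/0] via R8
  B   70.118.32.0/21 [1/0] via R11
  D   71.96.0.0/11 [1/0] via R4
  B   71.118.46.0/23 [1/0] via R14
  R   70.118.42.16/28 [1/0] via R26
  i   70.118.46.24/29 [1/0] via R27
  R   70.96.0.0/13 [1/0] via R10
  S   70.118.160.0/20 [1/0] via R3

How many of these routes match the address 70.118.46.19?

No listed prefix contains 70.118.46.19.
Total matching entries: 0.

0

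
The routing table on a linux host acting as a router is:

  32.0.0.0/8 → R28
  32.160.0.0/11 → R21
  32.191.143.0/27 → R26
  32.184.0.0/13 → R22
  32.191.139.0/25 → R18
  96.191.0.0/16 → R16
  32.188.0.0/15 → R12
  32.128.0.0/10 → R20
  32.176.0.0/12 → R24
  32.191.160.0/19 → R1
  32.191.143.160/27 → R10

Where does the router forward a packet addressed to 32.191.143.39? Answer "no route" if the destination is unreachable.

Routes whose prefix contains 32.191.143.39:
  32.0.0.0/8 (32.0.0.0 - 32.255.255.255) -> R28
  32.128.0.0/10 (32.128.0.0 - 32.191.255.255) -> R20
  32.160.0.0/11 (32.160.0.0 - 32.191.255.255) -> R21
  32.176.0.0/12 (32.176.0.0 - 32.191.255.255) -> R24
  32.184.0.0/13 (32.184.0.0 - 32.191.255.255) -> R22
More-specific entries that do NOT match:
  32.191.143.0/27 (32.191.143.0 - 32.191.143.31) does not contain 32.191.143.39
  32.191.143.160/27 (32.191.143.160 - 32.191.143.191) does not contain 32.191.143.39
  32.191.139.0/25 (32.191.139.0 - 32.191.139.127) does not contain 32.191.143.39
  32.191.160.0/19 (32.191.160.0 - 32.191.191.255) does not contain 32.191.143.39
  96.191.0.0/16 (96.191.0.0 - 96.191.255.255) does not contain 32.191.143.39
  32.188.0.0/15 (32.188.0.0 - 32.189.255.255) does not contain 32.191.143.39
Longest matching prefix is /13 -> next hop R22.

R22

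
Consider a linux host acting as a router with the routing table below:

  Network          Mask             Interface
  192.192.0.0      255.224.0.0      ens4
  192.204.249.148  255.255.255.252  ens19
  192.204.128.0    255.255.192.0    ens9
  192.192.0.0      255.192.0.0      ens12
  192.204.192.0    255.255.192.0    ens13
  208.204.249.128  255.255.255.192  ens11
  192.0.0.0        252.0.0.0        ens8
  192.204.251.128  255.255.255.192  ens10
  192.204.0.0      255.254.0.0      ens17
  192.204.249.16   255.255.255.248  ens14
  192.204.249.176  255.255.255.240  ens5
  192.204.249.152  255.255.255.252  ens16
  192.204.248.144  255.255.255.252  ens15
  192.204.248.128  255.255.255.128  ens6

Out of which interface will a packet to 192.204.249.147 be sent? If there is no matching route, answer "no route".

ens13

Routes whose prefix contains 192.204.249.147:
  192.0.0.0/6 (192.0.0.0 - 195.255.255.255) -> ens8
  192.192.0.0/10 (192.192.0.0 - 192.255.255.255) -> ens12
  192.192.0.0/11 (192.192.0.0 - 192.223.255.255) -> ens4
  192.204.0.0/15 (192.204.0.0 - 192.205.255.255) -> ens17
  192.204.192.0/18 (192.204.192.0 - 192.204.255.255) -> ens13
More-specific entries that do NOT match:
  192.204.249.148/30 (192.204.249.148 - 192.204.249.151) does not contain 192.204.249.147
  192.204.249.152/30 (192.204.249.152 - 192.204.249.155) does not contain 192.204.249.147
  192.204.248.144/30 (192.204.248.144 - 192.204.248.147) does not contain 192.204.249.147
  192.204.249.16/29 (192.204.249.16 - 192.204.249.23) does not contain 192.204.249.147
  192.204.249.176/28 (192.204.249.176 - 192.204.249.191) does not contain 192.204.249.147
  208.204.249.128/26 (208.204.249.128 - 208.204.249.191) does not contain 192.204.249.147
  192.204.251.128/26 (192.204.251.128 - 192.204.251.191) does not contain 192.204.249.147
  192.204.248.128/25 (192.204.248.128 - 192.204.248.255) does not contain 192.204.249.147
Longest matching prefix is /18 -> interface ens13.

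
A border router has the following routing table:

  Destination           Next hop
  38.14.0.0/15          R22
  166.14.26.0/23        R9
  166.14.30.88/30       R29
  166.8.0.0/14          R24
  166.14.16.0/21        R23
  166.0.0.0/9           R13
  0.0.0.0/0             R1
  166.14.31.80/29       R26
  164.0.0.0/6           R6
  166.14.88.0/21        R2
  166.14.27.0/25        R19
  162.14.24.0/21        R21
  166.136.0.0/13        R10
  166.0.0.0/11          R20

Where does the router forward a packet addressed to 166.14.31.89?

R20

Routes whose prefix contains 166.14.31.89:
  0.0.0.0/0 (default, matches everything) -> R1
  164.0.0.0/6 (164.0.0.0 - 167.255.255.255) -> R6
  166.0.0.0/9 (166.0.0.0 - 166.127.255.255) -> R13
  166.0.0.0/11 (166.0.0.0 - 166.31.255.255) -> R20
More-specific entries that do NOT match:
  166.14.30.88/30 (166.14.30.88 - 166.14.30.91) does not contain 166.14.31.89
  166.14.31.80/29 (166.14.31.80 - 166.14.31.87) does not contain 166.14.31.89
  166.14.27.0/25 (166.14.27.0 - 166.14.27.127) does not contain 166.14.31.89
  166.14.26.0/23 (166.14.26.0 - 166.14.27.255) does not contain 166.14.31.89
  166.14.16.0/21 (166.14.16.0 - 166.14.23.255) does not contain 166.14.31.89
  166.14.88.0/21 (166.14.88.0 - 166.14.95.255) does not contain 166.14.31.89
  162.14.24.0/21 (162.14.24.0 - 162.14.31.255) does not contain 166.14.31.89
  38.14.0.0/15 (38.14.0.0 - 38.15.255.255) does not contain 166.14.31.89
  166.8.0.0/14 (166.8.0.0 - 166.11.255.255) does not contain 166.14.31.89
  166.136.0.0/13 (166.136.0.0 - 166.143.255.255) does not contain 166.14.31.89
Longest matching prefix is /11 -> next hop R20.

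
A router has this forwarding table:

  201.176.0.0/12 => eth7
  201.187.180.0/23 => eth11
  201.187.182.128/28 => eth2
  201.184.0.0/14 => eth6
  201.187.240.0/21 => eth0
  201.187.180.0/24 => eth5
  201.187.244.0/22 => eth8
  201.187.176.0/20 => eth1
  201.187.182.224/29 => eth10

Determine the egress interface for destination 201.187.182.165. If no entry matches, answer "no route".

Routes whose prefix contains 201.187.182.165:
  201.176.0.0/12 (201.176.0.0 - 201.191.255.255) -> eth7
  201.184.0.0/14 (201.184.0.0 - 201.187.255.255) -> eth6
  201.187.176.0/20 (201.187.176.0 - 201.187.191.255) -> eth1
More-specific entries that do NOT match:
  201.187.182.224/29 (201.187.182.224 - 201.187.182.231) does not contain 201.187.182.165
  201.187.182.128/28 (201.187.182.128 - 201.187.182.143) does not contain 201.187.182.165
  201.187.180.0/24 (201.187.180.0 - 201.187.180.255) does not contain 201.187.182.165
  201.187.180.0/23 (201.187.180.0 - 201.187.181.255) does not contain 201.187.182.165
  201.187.244.0/22 (201.187.244.0 - 201.187.247.255) does not contain 201.187.182.165
  201.187.240.0/21 (201.187.240.0 - 201.187.247.255) does not contain 201.187.182.165
Longest matching prefix is /20 -> interface eth1.

eth1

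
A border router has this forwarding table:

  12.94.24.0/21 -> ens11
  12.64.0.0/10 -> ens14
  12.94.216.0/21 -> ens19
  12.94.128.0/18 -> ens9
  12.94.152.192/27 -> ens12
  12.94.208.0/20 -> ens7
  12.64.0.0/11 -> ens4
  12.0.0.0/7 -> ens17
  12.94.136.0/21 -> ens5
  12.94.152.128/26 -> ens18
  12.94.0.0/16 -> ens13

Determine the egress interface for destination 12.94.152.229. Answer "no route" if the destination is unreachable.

ens9

Routes whose prefix contains 12.94.152.229:
  12.0.0.0/7 (12.0.0.0 - 13.255.255.255) -> ens17
  12.64.0.0/10 (12.64.0.0 - 12.127.255.255) -> ens14
  12.64.0.0/11 (12.64.0.0 - 12.95.255.255) -> ens4
  12.94.0.0/16 (12.94.0.0 - 12.94.255.255) -> ens13
  12.94.128.0/18 (12.94.128.0 - 12.94.191.255) -> ens9
More-specific entries that do NOT match:
  12.94.152.192/27 (12.94.152.192 - 12.94.152.223) does not contain 12.94.152.229
  12.94.152.128/26 (12.94.152.128 - 12.94.152.191) does not contain 12.94.152.229
  12.94.24.0/21 (12.94.24.0 - 12.94.31.255) does not contain 12.94.152.229
  12.94.216.0/21 (12.94.216.0 - 12.94.223.255) does not contain 12.94.152.229
  12.94.136.0/21 (12.94.136.0 - 12.94.143.255) does not contain 12.94.152.229
  12.94.208.0/20 (12.94.208.0 - 12.94.223.255) does not contain 12.94.152.229
Longest matching prefix is /18 -> interface ens9.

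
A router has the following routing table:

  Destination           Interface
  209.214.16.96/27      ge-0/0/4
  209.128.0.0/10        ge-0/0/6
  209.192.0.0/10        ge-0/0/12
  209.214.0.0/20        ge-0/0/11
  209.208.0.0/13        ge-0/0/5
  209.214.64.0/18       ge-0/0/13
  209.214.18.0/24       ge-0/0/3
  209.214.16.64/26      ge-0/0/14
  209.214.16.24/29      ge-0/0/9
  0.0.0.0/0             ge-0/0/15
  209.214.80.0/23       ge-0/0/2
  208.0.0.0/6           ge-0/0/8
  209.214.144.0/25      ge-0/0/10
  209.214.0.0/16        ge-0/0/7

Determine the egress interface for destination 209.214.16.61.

ge-0/0/7

Routes whose prefix contains 209.214.16.61:
  0.0.0.0/0 (default, matches everything) -> ge-0/0/15
  208.0.0.0/6 (208.0.0.0 - 211.255.255.255) -> ge-0/0/8
  209.192.0.0/10 (209.192.0.0 - 209.255.255.255) -> ge-0/0/12
  209.208.0.0/13 (209.208.0.0 - 209.215.255.255) -> ge-0/0/5
  209.214.0.0/16 (209.214.0.0 - 209.214.255.255) -> ge-0/0/7
More-specific entries that do NOT match:
  209.214.16.24/29 (209.214.16.24 - 209.214.16.31) does not contain 209.214.16.61
  209.214.16.96/27 (209.214.16.96 - 209.214.16.127) does not contain 209.214.16.61
  209.214.16.64/26 (209.214.16.64 - 209.214.16.127) does not contain 209.214.16.61
  209.214.144.0/25 (209.214.144.0 - 209.214.144.127) does not contain 209.214.16.61
  209.214.18.0/24 (209.214.18.0 - 209.214.18.255) does not contain 209.214.16.61
  209.214.80.0/23 (209.214.80.0 - 209.214.81.255) does not contain 209.214.16.61
  209.214.0.0/20 (209.214.0.0 - 209.214.15.255) does not contain 209.214.16.61
  209.214.64.0/18 (209.214.64.0 - 209.214.127.255) does not contain 209.214.16.61
Longest matching prefix is /16 -> interface ge-0/0/7.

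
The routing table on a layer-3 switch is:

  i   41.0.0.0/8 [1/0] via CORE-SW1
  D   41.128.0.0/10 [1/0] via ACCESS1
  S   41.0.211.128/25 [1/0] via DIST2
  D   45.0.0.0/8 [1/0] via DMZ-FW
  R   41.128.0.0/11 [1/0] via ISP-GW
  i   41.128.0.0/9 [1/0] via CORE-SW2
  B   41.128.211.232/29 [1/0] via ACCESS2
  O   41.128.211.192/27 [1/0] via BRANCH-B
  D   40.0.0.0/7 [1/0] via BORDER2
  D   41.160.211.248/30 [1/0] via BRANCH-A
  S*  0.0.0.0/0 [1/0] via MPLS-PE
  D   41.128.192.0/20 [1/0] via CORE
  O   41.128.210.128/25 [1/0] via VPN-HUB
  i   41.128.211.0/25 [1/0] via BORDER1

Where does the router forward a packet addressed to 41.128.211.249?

ISP-GW

Routes whose prefix contains 41.128.211.249:
  0.0.0.0/0 (default, matches everything) -> MPLS-PE
  40.0.0.0/7 (40.0.0.0 - 41.255.255.255) -> BORDER2
  41.0.0.0/8 (41.0.0.0 - 41.255.255.255) -> CORE-SW1
  41.128.0.0/9 (41.128.0.0 - 41.255.255.255) -> CORE-SW2
  41.128.0.0/10 (41.128.0.0 - 41.191.255.255) -> ACCESS1
  41.128.0.0/11 (41.128.0.0 - 41.159.255.255) -> ISP-GW
More-specific entries that do NOT match:
  41.160.211.248/30 (41.160.211.248 - 41.160.211.251) does not contain 41.128.211.249
  41.128.211.232/29 (41.128.211.232 - 41.128.211.239) does not contain 41.128.211.249
  41.128.211.192/27 (41.128.211.192 - 41.128.211.223) does not contain 41.128.211.249
  41.0.211.128/25 (41.0.211.128 - 41.0.211.255) does not contain 41.128.211.249
  41.128.210.128/25 (41.128.210.128 - 41.128.210.255) does not contain 41.128.211.249
  41.128.211.0/25 (41.128.211.0 - 41.128.211.127) does not contain 41.128.211.249
  41.128.192.0/20 (41.128.192.0 - 41.128.207.255) does not contain 41.128.211.249
Longest matching prefix is /11 -> next hop ISP-GW.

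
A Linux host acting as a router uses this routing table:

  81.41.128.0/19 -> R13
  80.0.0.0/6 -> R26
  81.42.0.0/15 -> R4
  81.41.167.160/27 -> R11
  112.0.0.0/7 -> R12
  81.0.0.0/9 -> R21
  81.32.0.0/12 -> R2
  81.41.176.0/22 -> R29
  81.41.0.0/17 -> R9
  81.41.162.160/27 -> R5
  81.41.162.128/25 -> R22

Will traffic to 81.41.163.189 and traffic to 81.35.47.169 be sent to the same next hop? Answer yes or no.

yes

81.41.163.189: longest match 81.32.0.0/12 -> R2
81.35.47.169: longest match 81.32.0.0/12 -> R2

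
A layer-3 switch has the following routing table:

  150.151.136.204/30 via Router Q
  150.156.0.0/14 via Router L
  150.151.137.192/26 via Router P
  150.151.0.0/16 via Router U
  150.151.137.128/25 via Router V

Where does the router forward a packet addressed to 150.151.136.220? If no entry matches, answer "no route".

Router U

Routes whose prefix contains 150.151.136.220:
  150.151.0.0/16 (150.151.0.0 - 150.151.255.255) -> Router U
More-specific entries that do NOT match:
  150.151.136.204/30 (150.151.136.204 - 150.151.136.207) does not contain 150.151.136.220
  150.151.137.192/26 (150.151.137.192 - 150.151.137.255) does not contain 150.151.136.220
  150.151.137.128/25 (150.151.137.128 - 150.151.137.255) does not contain 150.151.136.220
Longest matching prefix is /16 -> next hop Router U.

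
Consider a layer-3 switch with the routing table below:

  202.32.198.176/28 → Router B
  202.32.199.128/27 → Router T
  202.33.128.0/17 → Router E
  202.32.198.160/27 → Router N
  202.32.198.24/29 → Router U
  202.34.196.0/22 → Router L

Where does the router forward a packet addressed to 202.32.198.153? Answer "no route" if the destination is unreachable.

No entry's prefix contains 202.32.198.153; there is no default route.

no route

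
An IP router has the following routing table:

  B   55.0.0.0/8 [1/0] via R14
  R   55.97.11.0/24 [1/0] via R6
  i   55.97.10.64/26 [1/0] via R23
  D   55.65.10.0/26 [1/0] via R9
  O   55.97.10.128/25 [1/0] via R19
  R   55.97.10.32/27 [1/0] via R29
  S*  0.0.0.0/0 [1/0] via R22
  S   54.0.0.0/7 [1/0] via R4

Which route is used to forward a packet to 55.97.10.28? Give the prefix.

55.0.0.0/8

Entries matching 55.97.10.28:
  0.0.0.0/0 (default, matches everything)
  54.0.0.0/7 (54.0.0.0 - 55.255.255.255)
  55.0.0.0/8 (55.0.0.0 - 55.255.255.255)
Most specific is 55.0.0.0/8.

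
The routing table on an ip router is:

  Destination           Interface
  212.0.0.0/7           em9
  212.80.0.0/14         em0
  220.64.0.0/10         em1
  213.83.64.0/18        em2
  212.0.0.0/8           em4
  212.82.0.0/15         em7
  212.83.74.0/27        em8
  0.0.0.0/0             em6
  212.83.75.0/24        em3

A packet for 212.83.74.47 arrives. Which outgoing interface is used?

Routes whose prefix contains 212.83.74.47:
  0.0.0.0/0 (default, matches everything) -> em6
  212.0.0.0/7 (212.0.0.0 - 213.255.255.255) -> em9
  212.0.0.0/8 (212.0.0.0 - 212.255.255.255) -> em4
  212.80.0.0/14 (212.80.0.0 - 212.83.255.255) -> em0
  212.82.0.0/15 (212.82.0.0 - 212.83.255.255) -> em7
More-specific entries that do NOT match:
  212.83.74.0/27 (212.83.74.0 - 212.83.74.31) does not contain 212.83.74.47
  212.83.75.0/24 (212.83.75.0 - 212.83.75.255) does not contain 212.83.74.47
  213.83.64.0/18 (213.83.64.0 - 213.83.127.255) does not contain 212.83.74.47
Longest matching prefix is /15 -> interface em7.

em7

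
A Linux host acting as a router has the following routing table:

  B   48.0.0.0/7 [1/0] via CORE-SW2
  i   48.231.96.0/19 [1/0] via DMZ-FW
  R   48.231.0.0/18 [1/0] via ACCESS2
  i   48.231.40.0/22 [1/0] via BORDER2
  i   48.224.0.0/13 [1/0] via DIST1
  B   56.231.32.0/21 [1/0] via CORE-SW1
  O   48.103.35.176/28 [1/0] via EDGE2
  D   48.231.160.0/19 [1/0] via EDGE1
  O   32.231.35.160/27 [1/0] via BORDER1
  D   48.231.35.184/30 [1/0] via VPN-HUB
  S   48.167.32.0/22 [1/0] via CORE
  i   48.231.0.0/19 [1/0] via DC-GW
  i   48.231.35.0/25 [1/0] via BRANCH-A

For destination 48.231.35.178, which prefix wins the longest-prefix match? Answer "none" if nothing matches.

48.231.0.0/18

Entries matching 48.231.35.178:
  48.0.0.0/7 (48.0.0.0 - 49.255.255.255)
  48.224.0.0/13 (48.224.0.0 - 48.231.255.255)
  48.231.0.0/18 (48.231.0.0 - 48.231.63.255)
Most specific is 48.231.0.0/18.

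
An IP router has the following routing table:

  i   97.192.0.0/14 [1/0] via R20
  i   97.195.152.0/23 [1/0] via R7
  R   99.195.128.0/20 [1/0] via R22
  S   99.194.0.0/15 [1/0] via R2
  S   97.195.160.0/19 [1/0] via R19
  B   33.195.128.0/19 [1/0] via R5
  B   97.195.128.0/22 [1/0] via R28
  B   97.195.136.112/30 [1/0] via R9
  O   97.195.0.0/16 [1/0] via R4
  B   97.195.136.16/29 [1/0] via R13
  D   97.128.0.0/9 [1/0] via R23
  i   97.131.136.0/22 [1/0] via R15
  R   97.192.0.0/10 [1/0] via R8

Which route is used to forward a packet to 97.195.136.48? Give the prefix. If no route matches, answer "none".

97.195.0.0/16

Entries matching 97.195.136.48:
  97.128.0.0/9 (97.128.0.0 - 97.255.255.255)
  97.192.0.0/10 (97.192.0.0 - 97.255.255.255)
  97.192.0.0/14 (97.192.0.0 - 97.195.255.255)
  97.195.0.0/16 (97.195.0.0 - 97.195.255.255)
Most specific is 97.195.0.0/16.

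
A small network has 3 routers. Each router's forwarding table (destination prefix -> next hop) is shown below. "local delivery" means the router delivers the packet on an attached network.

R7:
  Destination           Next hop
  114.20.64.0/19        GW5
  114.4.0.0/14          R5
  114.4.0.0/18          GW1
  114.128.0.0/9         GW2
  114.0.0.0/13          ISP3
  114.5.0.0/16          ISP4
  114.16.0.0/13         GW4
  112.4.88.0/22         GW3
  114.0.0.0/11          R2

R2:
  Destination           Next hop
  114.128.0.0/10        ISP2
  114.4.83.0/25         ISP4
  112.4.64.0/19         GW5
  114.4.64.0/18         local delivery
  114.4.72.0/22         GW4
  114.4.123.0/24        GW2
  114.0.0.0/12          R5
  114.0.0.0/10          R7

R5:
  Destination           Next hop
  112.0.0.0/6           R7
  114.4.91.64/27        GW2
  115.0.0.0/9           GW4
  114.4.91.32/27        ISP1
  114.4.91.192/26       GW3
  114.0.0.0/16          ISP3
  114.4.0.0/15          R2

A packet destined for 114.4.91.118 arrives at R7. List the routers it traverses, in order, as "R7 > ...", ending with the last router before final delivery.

R7 > R5 > R2

At R7: longest match for 114.4.91.118 is 114.4.0.0/14 -> R5
At R5: longest match for 114.4.91.118 is 114.4.0.0/15 -> R2
At R2: longest match for 114.4.91.118 is 114.4.64.0/18 -> local delivery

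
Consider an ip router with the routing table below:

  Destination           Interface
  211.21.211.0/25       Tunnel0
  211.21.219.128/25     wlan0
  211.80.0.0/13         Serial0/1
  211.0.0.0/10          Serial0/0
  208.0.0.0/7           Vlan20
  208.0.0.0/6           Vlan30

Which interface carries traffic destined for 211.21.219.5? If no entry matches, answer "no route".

Serial0/0

Routes whose prefix contains 211.21.219.5:
  208.0.0.0/6 (208.0.0.0 - 211.255.255.255) -> Vlan30
  211.0.0.0/10 (211.0.0.0 - 211.63.255.255) -> Serial0/0
More-specific entries that do NOT match:
  211.21.211.0/25 (211.21.211.0 - 211.21.211.127) does not contain 211.21.219.5
  211.21.219.128/25 (211.21.219.128 - 211.21.219.255) does not contain 211.21.219.5
  211.80.0.0/13 (211.80.0.0 - 211.87.255.255) does not contain 211.21.219.5
Longest matching prefix is /10 -> interface Serial0/0.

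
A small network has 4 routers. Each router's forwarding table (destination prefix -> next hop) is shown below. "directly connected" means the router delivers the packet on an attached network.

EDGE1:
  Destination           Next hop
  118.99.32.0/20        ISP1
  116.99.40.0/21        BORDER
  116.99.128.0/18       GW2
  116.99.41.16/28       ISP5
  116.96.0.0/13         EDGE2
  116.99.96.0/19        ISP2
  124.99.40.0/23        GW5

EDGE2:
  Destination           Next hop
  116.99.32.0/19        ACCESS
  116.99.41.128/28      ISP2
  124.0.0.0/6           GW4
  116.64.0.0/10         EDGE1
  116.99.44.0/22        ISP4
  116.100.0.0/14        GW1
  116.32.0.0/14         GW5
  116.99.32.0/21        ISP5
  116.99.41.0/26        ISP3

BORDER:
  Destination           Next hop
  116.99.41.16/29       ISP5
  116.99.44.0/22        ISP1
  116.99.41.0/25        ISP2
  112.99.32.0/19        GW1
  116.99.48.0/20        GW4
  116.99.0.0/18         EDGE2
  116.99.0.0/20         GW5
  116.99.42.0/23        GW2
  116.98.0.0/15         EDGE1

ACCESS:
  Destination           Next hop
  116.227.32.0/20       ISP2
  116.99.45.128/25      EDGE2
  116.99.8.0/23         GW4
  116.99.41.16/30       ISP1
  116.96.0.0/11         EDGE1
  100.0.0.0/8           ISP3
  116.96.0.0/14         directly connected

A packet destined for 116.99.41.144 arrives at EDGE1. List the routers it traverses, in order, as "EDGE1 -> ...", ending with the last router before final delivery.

At EDGE1: longest match for 116.99.41.144 is 116.99.40.0/21 -> BORDER
At BORDER: longest match for 116.99.41.144 is 116.99.0.0/18 -> EDGE2
At EDGE2: longest match for 116.99.41.144 is 116.99.32.0/19 -> ACCESS
At ACCESS: longest match for 116.99.41.144 is 116.96.0.0/14 -> directly connected

EDGE1 -> BORDER -> EDGE2 -> ACCESS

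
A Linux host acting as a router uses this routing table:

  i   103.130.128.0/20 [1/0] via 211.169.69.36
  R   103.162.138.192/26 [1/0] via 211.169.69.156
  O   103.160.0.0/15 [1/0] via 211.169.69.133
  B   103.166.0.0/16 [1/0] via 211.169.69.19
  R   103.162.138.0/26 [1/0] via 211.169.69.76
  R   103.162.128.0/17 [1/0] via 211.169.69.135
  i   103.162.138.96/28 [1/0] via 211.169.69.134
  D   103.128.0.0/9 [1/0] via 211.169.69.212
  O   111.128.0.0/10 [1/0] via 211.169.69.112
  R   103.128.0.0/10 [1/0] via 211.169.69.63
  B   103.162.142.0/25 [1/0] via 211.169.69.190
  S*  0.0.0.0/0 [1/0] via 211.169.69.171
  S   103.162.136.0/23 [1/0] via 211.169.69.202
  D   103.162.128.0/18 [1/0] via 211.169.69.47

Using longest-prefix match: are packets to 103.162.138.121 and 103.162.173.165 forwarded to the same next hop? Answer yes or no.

yes

103.162.138.121: longest match 103.162.128.0/18 -> 211.169.69.47
103.162.173.165: longest match 103.162.128.0/18 -> 211.169.69.47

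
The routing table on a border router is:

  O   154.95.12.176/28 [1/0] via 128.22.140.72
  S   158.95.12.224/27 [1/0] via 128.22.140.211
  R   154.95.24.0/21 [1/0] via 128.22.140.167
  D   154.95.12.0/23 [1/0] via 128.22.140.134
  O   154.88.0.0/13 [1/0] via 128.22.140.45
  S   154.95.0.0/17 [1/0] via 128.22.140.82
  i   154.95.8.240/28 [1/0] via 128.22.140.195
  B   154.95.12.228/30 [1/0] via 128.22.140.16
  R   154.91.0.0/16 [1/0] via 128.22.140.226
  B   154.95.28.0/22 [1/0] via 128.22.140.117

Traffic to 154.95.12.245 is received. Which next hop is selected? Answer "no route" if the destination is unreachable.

Routes whose prefix contains 154.95.12.245:
  154.88.0.0/13 (154.88.0.0 - 154.95.255.255) -> 128.22.140.45
  154.95.0.0/17 (154.95.0.0 - 154.95.127.255) -> 128.22.140.82
  154.95.12.0/23 (154.95.12.0 - 154.95.13.255) -> 128.22.140.134
More-specific entries that do NOT match:
  154.95.12.228/30 (154.95.12.228 - 154.95.12.231) does not contain 154.95.12.245
  154.95.12.176/28 (154.95.12.176 - 154.95.12.191) does not contain 154.95.12.245
  154.95.8.240/28 (154.95.8.240 - 154.95.8.255) does not contain 154.95.12.245
  158.95.12.224/27 (158.95.12.224 - 158.95.12.255) does not contain 154.95.12.245
Longest matching prefix is /23 -> next hop 128.22.140.134.

128.22.140.134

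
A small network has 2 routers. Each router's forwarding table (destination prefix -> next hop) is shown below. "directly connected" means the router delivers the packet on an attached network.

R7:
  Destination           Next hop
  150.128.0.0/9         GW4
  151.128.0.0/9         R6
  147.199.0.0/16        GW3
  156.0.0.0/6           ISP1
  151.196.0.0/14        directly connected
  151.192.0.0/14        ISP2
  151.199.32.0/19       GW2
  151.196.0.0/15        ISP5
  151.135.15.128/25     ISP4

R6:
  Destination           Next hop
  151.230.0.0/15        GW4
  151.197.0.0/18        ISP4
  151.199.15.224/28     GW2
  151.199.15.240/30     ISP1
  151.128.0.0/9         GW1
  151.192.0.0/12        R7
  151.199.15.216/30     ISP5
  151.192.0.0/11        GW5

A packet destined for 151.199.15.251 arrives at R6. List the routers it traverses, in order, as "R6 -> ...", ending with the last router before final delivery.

R6 -> R7

At R6: longest match for 151.199.15.251 is 151.192.0.0/12 -> R7
At R7: longest match for 151.199.15.251 is 151.196.0.0/14 -> directly connected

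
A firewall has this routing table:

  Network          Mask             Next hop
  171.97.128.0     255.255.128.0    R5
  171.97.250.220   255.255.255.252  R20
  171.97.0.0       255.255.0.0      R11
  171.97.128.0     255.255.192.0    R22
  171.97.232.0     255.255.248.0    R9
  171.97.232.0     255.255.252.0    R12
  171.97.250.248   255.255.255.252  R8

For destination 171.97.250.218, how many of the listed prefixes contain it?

Prefixes containing 171.97.250.218:
  171.97.0.0/16 (171.97.0.0 - 171.97.255.255)
  171.97.128.0/17 (171.97.128.0 - 171.97.255.255)
Total matching entries: 2.

2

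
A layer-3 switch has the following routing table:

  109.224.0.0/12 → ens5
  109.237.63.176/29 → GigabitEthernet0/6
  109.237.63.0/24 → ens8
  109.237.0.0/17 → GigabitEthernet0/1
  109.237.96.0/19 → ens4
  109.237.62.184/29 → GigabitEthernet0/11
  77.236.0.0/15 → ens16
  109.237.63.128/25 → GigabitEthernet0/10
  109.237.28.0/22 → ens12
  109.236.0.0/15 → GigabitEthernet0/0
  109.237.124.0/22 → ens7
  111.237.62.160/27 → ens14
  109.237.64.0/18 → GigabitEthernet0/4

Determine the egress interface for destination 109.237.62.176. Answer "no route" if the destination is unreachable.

GigabitEthernet0/1

Routes whose prefix contains 109.237.62.176:
  109.224.0.0/12 (109.224.0.0 - 109.239.255.255) -> ens5
  109.236.0.0/15 (109.236.0.0 - 109.237.255.255) -> GigabitEthernet0/0
  109.237.0.0/17 (109.237.0.0 - 109.237.127.255) -> GigabitEthernet0/1
More-specific entries that do NOT match:
  109.237.63.176/29 (109.237.63.176 - 109.237.63.183) does not contain 109.237.62.176
  109.237.62.184/29 (109.237.62.184 - 109.237.62.191) does not contain 109.237.62.176
  111.237.62.160/27 (111.237.62.160 - 111.237.62.191) does not contain 109.237.62.176
  109.237.63.128/25 (109.237.63.128 - 109.237.63.255) does not contain 109.237.62.176
  109.237.63.0/24 (109.237.63.0 - 109.237.63.255) does not contain 109.237.62.176
  109.237.28.0/22 (109.237.28.0 - 109.237.31.255) does not contain 109.237.62.176
  109.237.124.0/22 (109.237.124.0 - 109.237.127.255) does not contain 109.237.62.176
  109.237.96.0/19 (109.237.96.0 - 109.237.127.255) does not contain 109.237.62.176
  109.237.64.0/18 (109.237.64.0 - 109.237.127.255) does not contain 109.237.62.176
Longest matching prefix is /17 -> interface GigabitEthernet0/1.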